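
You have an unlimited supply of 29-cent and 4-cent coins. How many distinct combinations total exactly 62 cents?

1

Need nonnegative integers with 29j + 4k = 62.
gcd(29, 4) = 1, and 29·(1) + 4·(-7) = 1.
So (j₀, k₀) = (62, -434); general j = 62 + 4t, k = -434 - 29t.
j ≥ 0 ⇒ t ≥ -15; k ≥ 0 ⇒ t ≤ -15. That's 1 value of t.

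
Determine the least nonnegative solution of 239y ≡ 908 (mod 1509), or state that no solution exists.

370

gcd(1509, 239) = 1.
1 divides 908, so solutions exist.
By Bézout, 239×(-322) + 1509×(51) = 1.
So 239×(-322) ≡ 1 (mod 1509); multiply by 908: y ≡ -292376 (mod 1509).
Smallest nonnegative: y = -292376 mod 1509 = 370.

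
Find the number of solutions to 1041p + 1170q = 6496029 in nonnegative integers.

16

gcd(1170, 1041):
  1170 = 1·1041 + 129
  1041 = 8·129 + 9
  129 = 14·9 + 3
  9 = 3·3
so gcd(1170, 1041) = 3.
Back-substitute for Bézout coefficients:
  3 = 129 - 14·9
  ... = 1041·(-127) + 1170·(113)
Scale by 2165343: one solution is (-274998561, 244683759). Reduce p mod 390: (189, 5384).
General: p = 189 + 390t, q = 5384 - 347t.
p ≥ 0 ⇒ t ≥ 0; q ≥ 0 ⇒ t ≤ 15. So t ∈ [0, 15]: 16 solutions.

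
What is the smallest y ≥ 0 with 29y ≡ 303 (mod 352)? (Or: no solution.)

gcd(352, 29) = 1  (352 = 12×29 + 4, 29 = 7×4 + 1, 4 = 4×1).
1 divides 303, so solutions exist.
Back-substituting, 29×(85) + 352×(-7) = 1.
So 29×(85) ≡ 1 (mod 352); multiply by 303: y ≡ 25755 (mod 352).
Smallest nonnegative: y = 25755 mod 352 = 59.

59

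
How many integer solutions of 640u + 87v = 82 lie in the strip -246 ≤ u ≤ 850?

12

gcd(640, 87):
  640 = 7·87 + 31
  87 = 2·31 + 25
  31 = 1·25 + 6
  25 = 4·6 + 1
  6 = 6·1
so gcd(640, 87) = 1.
Back-substitute for Bézout coefficients:
  1 = 25 - 4·6
  ... = 640·(-14) + 87·(103)
Scale by 82: particular solution (-1148, 8446); reduce u mod 87: (70, -514).
General solution: u = 70 + 87t, v = -514 - 640t for integer t.
-246 ≤ 70 + 87t ≤ 850 gives t ∈ [-3, 8], which is 12 values.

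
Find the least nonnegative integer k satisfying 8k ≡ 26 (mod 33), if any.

28

gcd(33, 8) = 1.
1 divides 26, so solutions exist.
By Bézout, 8*(-4) + 33*(1) = 1.
So 8*(-4) ≡ 1 (mod 33); multiply by 26: k ≡ -104 (mod 33).
Smallest nonnegative: k = -104 mod 33 = 28.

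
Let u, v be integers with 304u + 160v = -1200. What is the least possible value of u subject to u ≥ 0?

gcd(304, 160) = 16.
16 divides -1200, so solutions exist.
By Bézout, 304×(-1) + 160×(2) = 16.
Scale by -1200/16 = -75: (u₀, v₀) = (75, -150).
General solution: u = 75 + 10t, v = -150 - 19t for integer t.
u ≥ 0: smallest is 75 mod 10 = 5 (at t = -7), with v = -17.

5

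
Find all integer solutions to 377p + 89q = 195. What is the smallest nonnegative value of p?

gcd(377, 89) = 1  (377 = 4*89 + 21, 89 = 4*21 + 5, 21 = 4*5 + 1, 5 = 5*1).
1 divides 195, so solutions exist.
Back-substituting, 377*(17) + 89*(-72) = 1.
Scale by 195/1 = 195: (p₀, q₀) = (3315, -14040).
General solution: p = 3315 + 89t, q = -14040 - 377t for integer t.
p ≥ 0: smallest is 3315 mod 89 = 22 (at t = -37), with q = -91.

22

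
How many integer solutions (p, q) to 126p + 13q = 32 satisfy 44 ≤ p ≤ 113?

gcd(126, 13) = 1.
By Bézout, 126*(3) + 13*(-29) = 1.
Particular solution: (5, -46).
General solution: p = 5 + 13t, q = -46 - 126t for integer t.
44 ≤ 5 + 13t ≤ 113 gives t ∈ [3, 8], which is 6 values.

6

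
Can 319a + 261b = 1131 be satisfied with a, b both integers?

gcd(319, 261):
  319 = 1·261 + 58
  261 = 4·58 + 29
  58 = 2·29
so gcd(319, 261) = 29.
29 divides 1131, so integer solutions exist.

yes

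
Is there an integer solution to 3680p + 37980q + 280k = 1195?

gcd(37980, 3680) = 20.
gcd(20, 280) = 20.
20 does not divide 1195 (remainder 15), so no integer solutions.

no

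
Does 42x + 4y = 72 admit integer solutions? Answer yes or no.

yes

gcd(42, 4) = 2  (42 = 10*4 + 2, 4 = 2*2).
2 divides 72, so integer solutions exist.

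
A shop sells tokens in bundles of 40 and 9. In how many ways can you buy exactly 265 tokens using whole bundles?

1

Need nonnegative integers with 40j + 9k = 265.
gcd(40, 9) = 1, and 40·(-2) + 9·(9) = 1.
So (j₀, k₀) = (-530, 2385); general j = -530 + 9t, k = 2385 - 40t.
j ≥ 0 ⇒ t ≥ 59; k ≥ 0 ⇒ t ≤ 59. That's 1 value of t.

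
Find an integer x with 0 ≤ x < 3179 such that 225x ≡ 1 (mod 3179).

gcd(3179, 225) = 1  (3179 = 14·225 + 29, 225 = 7·29 + 22, 29 = 1·22 + 7, 22 = 3·7 + 1, 7 = 7·1).
Back-substituting, 225·(438) + 3179·(-31) = 1.
So 225·438 ≡ 1 (mod 3179), and 438 mod 3179 = 438.

438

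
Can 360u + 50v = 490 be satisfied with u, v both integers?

yes

gcd(360, 50) = 10.
10 divides 490, so integer solutions exist.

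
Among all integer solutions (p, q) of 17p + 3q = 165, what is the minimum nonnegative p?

gcd(17, 3) = 1  (17 = 5*3 + 2, 3 = 1*2 + 1, 2 = 2*1).
1 divides 165, so solutions exist.
Back-substituting, 17*(-1) + 3*(6) = 1.
Scale by 165/1 = 165: (p₀, q₀) = (-165, 990).
General solution: p = -165 + 3t, q = 990 - 17t for integer t.
p ≥ 0: smallest is -165 mod 3 = 0 (at t = 55), with q = 55.

0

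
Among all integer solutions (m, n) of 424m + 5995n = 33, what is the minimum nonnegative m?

297

gcd(5995, 424) = 1.
1 divides 33, so solutions exist.
By Bézout, 424*(-1626) + 5995*(115) = 1.
Scale by 33/1 = 33: (m₀, n₀) = (-53658, 3795).
General solution: m = -53658 + 5995t, n = 3795 - 424t for integer t.
m ≥ 0: smallest is -53658 mod 5995 = 297 (at t = 9), with n = -21.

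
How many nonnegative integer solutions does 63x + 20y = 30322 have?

24

gcd(63, 20):
  63 = 3·20 + 3
  20 = 6·3 + 2
  3 = 1·2 + 1
  2 = 2·1
so gcd(63, 20) = 1.
Back-substitute for Bézout coefficients:
  1 = 3 - 1·2
  ... = 63·(7) + 20·(-22)
Scale by 30322: one solution is (212254, -667084). Reduce x mod 20: (14, 1472).
General: x = 14 + 20t, y = 1472 - 63t.
x ≥ 0 ⇒ t ≥ 0; y ≥ 0 ⇒ t ≤ 23. So t ∈ [0, 23]: 24 solutions.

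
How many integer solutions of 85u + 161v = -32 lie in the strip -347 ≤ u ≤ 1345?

11

gcd(161, 85):
  161 = 1*85 + 76
  85 = 1*76 + 9
  76 = 8*9 + 4
  9 = 2*4 + 1
  4 = 4*1
so gcd(161, 85) = 1.
Back-substitute for Bézout coefficients:
  1 = 9 - 2*4
  ... = 85*(36) + 161*(-19)
Scale by -32: particular solution (-1152, 608); reduce u mod 161: (136, -72).
General solution: u = 136 + 161t, v = -72 - 85t for integer t.
-347 ≤ 136 + 161t ≤ 1345 gives t ∈ [-3, 7], which is 11 values.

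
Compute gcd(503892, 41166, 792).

18

gcd(503892, 41166) = 18.
gcd(18, 792) = 18.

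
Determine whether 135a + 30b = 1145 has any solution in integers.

gcd(135, 30) = 15  (135 = 4*30 + 15, 30 = 2*15).
15 does not divide 1145 (remainder 5), so no integer solutions.

no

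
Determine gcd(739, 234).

gcd(739, 234):
  739 = 3×234 + 37
  234 = 6×37 + 12
  37 = 3×12 + 1
  12 = 12×1
so gcd(739, 234) = 1.

1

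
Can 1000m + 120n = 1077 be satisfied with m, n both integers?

gcd(1000, 120):
  1000 = 8×120 + 40
  120 = 3×40
so gcd(1000, 120) = 40.
40 does not divide 1077 (remainder 37), so no integer solutions.

no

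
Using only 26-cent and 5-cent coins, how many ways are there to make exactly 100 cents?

1

Need nonnegative integers with 26j + 5k = 100.
gcd(26, 5) = 1, and 26·(1) + 5·(-5) = 1.
So (j₀, k₀) = (100, -500); general j = 100 + 5t, k = -500 - 26t.
j ≥ 0 ⇒ t ≥ -20; k ≥ 0 ⇒ t ≤ -20. That's 1 value of t.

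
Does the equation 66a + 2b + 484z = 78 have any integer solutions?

gcd(66, 2) = 2  (66 = 33*2).
gcd(2, 484) = 2.
2 divides 78, so integer solutions exist.

yes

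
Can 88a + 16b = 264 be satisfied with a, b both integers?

yes

gcd(88, 16) = 8  (88 = 5*16 + 8, 16 = 2*8).
8 divides 264, so integer solutions exist.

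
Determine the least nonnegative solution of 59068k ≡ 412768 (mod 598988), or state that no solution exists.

100440

gcd(598988, 59068) = 4  (598988 = 10*59068 + 8308, 59068 = 7*8308 + 912, 8308 = 9*912 + 100, 912 = 9*100 + 12, 100 = 8*12 + 4, 12 = 3*4).
4 divides 412768, so solutions exist.
Back-substituting, 59068*(-47945) + 598988*(4728) = 4.
So 59068*(-47945) ≡ 4 (mod 598988); multiply by 103192: k ≡ -4947540440 (mod 149747).
Smallest nonnegative: k = -4947540440 mod 149747 = 100440.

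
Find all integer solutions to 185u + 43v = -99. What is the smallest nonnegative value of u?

42

gcd(185, 43):
  185 = 4·43 + 13
  43 = 3·13 + 4
  13 = 3·4 + 1
  4 = 4·1
so gcd(185, 43) = 1.
1 divides -99, so solutions exist.
Back-substitute for Bézout coefficients:
  1 = 13 - 3·4
  ... = 185·(10) + 43·(-43)
Scale by -99/1 = -99: (u₀, v₀) = (-990, 4257).
General solution: u = -990 + 43t, v = 4257 - 185t for integer t.
u ≥ 0: smallest is -990 mod 43 = 42 (at t = 24), with v = -183.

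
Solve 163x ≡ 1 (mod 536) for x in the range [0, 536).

171

gcd(536, 163) = 1  (536 = 3×163 + 47, 163 = 3×47 + 22, 47 = 2×22 + 3, 22 = 7×3 + 1, 3 = 3×1).
Back-substituting, 163×(171) + 536×(-52) = 1.
So 163×171 ≡ 1 (mod 536), and 171 mod 536 = 171.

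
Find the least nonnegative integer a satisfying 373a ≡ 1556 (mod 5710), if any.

gcd(5710, 373):
  5710 = 15*373 + 115
  373 = 3*115 + 28
  115 = 4*28 + 3
  28 = 9*3 + 1
  3 = 3*1
so gcd(5710, 373) = 1.
1 divides 1556, so solutions exist.
Back-substitute for Bézout coefficients:
  1 = 28 - 9*3
  ... = 373*(1837) + 5710*(-120)
So 373*(1837) ≡ 1 (mod 5710); multiply by 1556: a ≡ 2858372 (mod 5710).
Smallest nonnegative: a = 2858372 mod 5710 = 3372.

3372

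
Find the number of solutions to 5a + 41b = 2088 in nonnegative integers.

gcd(41, 5) = 1  (41 = 8*5 + 1, 5 = 5*1).
Back-substituting, 5*(-8) + 41*(1) = 1.
Scale by 2088: one solution is (-16704, 2088). Reduce a mod 41: (24, 48).
General: a = 24 + 41t, b = 48 - 5t.
a ≥ 0 ⇒ t ≥ 0; b ≥ 0 ⇒ t ≤ 9. So t ∈ [0, 9]: 10 solutions.

10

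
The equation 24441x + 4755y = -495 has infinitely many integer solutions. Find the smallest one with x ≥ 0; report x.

gcd(24441, 4755):
  24441 = 5×4755 + 666
  4755 = 7×666 + 93
  666 = 7×93 + 15
  93 = 6×15 + 3
  15 = 5×3
so gcd(24441, 4755) = 3.
3 divides -495, so solutions exist.
Back-substitute for Bézout coefficients:
  3 = 93 - 6×15
  ... = 24441×(-307) + 4755×(1578)
Scale by -495/3 = -165: (x₀, y₀) = (50655, -260370).
General solution: x = 50655 + 1585t, y = -260370 - 8147t for integer t.
x ≥ 0: smallest is 50655 mod 1585 = 1520 (at t = -31), with y = -7813.

1520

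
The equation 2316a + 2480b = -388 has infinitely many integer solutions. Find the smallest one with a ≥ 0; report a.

577

gcd(2480, 2316):
  2480 = 1×2316 + 164
  2316 = 14×164 + 20
  164 = 8×20 + 4
  20 = 5×4
so gcd(2480, 2316) = 4.
4 divides -388, so solutions exist.
Back-substitute for Bézout coefficients:
  4 = 164 - 8×20
  ... = 2316×(-121) + 2480×(113)
Scale by -388/4 = -97: (a₀, b₀) = (11737, -10961).
General solution: a = 11737 + 620t, b = -10961 - 579t for integer t.
a ≥ 0: smallest is 11737 mod 620 = 577 (at t = -18), with b = -539.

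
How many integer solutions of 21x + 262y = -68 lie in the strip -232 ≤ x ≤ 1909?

8

gcd(262, 21) = 1.
By Bézout, 21×(25) + 262×(-2) = 1.
Particular solution: (134, -11).
General solution: x = 134 + 262t, y = -11 - 21t for integer t.
-232 ≤ 134 + 262t ≤ 1909 gives t ∈ [-1, 6], which is 8 values.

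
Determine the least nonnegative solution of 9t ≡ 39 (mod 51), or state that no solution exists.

gcd(51, 9):
  51 = 5*9 + 6
  9 = 1*6 + 3
  6 = 2*3
so gcd(51, 9) = 3.
3 divides 39, so solutions exist.
Back-substitute for Bézout coefficients:
  3 = 9 - 1*6
  ... = 9*(6) + 51*(-1)
So 9*(6) ≡ 3 (mod 51); multiply by 13: t ≡ 78 (mod 17).
Smallest nonnegative: t = 78 mod 17 = 10.

10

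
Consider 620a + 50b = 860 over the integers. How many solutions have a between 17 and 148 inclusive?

27

gcd(620, 50) = 10  (620 = 12·50 + 20, 50 = 2·20 + 10, 20 = 2·10).
Back-substituting, 620·(-2) + 50·(25) = 10.
Scale by 86: particular solution (-172, 2150); reduce a mod 5: (3, -20).
General solution: a = 3 + 5t, b = -20 - 62t for integer t.
17 ≤ 3 + 5t ≤ 148 gives t ∈ [3, 29], which is 27 values.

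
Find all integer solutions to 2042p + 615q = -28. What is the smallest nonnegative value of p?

gcd(2042, 615) = 1.
1 divides -28, so solutions exist.
By Bézout, 2042×(128) + 615×(-425) = 1.
Scale by -28/1 = -28: (p₀, q₀) = (-3584, 11900).
General solution: p = -3584 + 615t, q = 11900 - 2042t for integer t.
p ≥ 0: smallest is -3584 mod 615 = 106 (at t = 6), with q = -352.

106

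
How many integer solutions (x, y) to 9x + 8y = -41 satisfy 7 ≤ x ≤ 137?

17

gcd(9, 8) = 1.
By Bézout, 9*(1) + 8*(-1) = 1.
Particular solution: (7, -13).
General solution: x = 7 + 8t, y = -13 - 9t for integer t.
7 ≤ 7 + 8t ≤ 137 gives t ∈ [0, 16], which is 17 values.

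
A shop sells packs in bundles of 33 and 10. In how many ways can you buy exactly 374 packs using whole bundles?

Need nonnegative integers with 33j + 10k = 374.
gcd(33, 10) = 1, and 33·(-3) + 10·(10) = 1.
So (j₀, k₀) = (-1122, 3740); general j = -1122 + 10t, k = 3740 - 33t.
j ≥ 0 ⇒ t ≥ 113; k ≥ 0 ⇒ t ≤ 113. That's 1 value of t.

1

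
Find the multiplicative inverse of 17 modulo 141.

gcd(141, 17) = 1.
By Bézout, 17·(-58) + 141·(7) = 1.
So 17·-58 ≡ 1 (mod 141), and -58 mod 141 = 83.

83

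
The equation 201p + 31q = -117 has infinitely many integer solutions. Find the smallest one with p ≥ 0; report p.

17

gcd(201, 31):
  201 = 6×31 + 15
  31 = 2×15 + 1
  15 = 15×1
so gcd(201, 31) = 1.
1 divides -117, so solutions exist.
Back-substitute for Bézout coefficients:
  1 = 31 - 2×15
  ... = 201×(-2) + 31×(13)
Scale by -117/1 = -117: (p₀, q₀) = (234, -1521).
General solution: p = 234 + 31t, q = -1521 - 201t for integer t.
p ≥ 0: smallest is 234 mod 31 = 17 (at t = -7), with q = -114.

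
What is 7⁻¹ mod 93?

gcd(93, 7) = 1  (93 = 13·7 + 2, 7 = 3·2 + 1, 2 = 2·1).
Back-substituting, 7·(40) + 93·(-3) = 1.
So 7·40 ≡ 1 (mod 93), and 40 mod 93 = 40.

40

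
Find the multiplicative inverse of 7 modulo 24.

7

gcd(24, 7) = 1.
By Bézout, 7*(7) + 24*(-2) = 1.
So 7*7 ≡ 1 (mod 24), and 7 mod 24 = 7.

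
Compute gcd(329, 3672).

1

gcd(3672, 329):
  3672 = 11*329 + 53
  329 = 6*53 + 11
  53 = 4*11 + 9
  11 = 1*9 + 2
  9 = 4*2 + 1
  2 = 2*1
so gcd(3672, 329) = 1.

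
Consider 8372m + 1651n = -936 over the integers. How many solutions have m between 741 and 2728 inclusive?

16

gcd(8372, 1651) = 13.
By Bézout, 8372*(-14) + 1651*(71) = 13.
Particular solution: (119, -604).
General solution: m = 119 + 127t, n = -604 - 644t for integer t.
741 ≤ 119 + 127t ≤ 2728 gives t ∈ [5, 20], which is 16 values.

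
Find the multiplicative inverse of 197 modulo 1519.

gcd(1519, 197) = 1  (1519 = 7·197 + 140, 197 = 1·140 + 57, 140 = 2·57 + 26, 57 = 2·26 + 5, 26 = 5·5 + 1, 5 = 5·1).
Back-substituting, 197·(-293) + 1519·(38) = 1.
So 197·-293 ≡ 1 (mod 1519), and -293 mod 1519 = 1226.

1226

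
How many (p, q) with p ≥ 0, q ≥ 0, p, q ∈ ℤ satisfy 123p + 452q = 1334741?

gcd(452, 123) = 1  (452 = 3*123 + 83, 123 = 1*83 + 40, 83 = 2*40 + 3, 40 = 13*3 + 1, 3 = 3*1).
Back-substituting, 123*(147) + 452*(-40) = 1.
Scale by 1334741: one solution is (196206927, -53389640). Reduce p mod 452: (55, 2938).
General: p = 55 + 452t, q = 2938 - 123t.
p ≥ 0 ⇒ t ≥ 0; q ≥ 0 ⇒ t ≤ 23. So t ∈ [0, 23]: 24 solutions.

24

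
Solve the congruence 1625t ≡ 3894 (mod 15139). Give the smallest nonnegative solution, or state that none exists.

gcd(15139, 1625) = 1.
1 divides 3894, so solutions exist.
By Bézout, 1625*(-4742) + 15139*(509) = 1.
So 1625*(-4742) ≡ 1 (mod 15139); multiply by 3894: t ≡ -18465348 (mod 15139).
Smallest nonnegative: t = -18465348 mod 15139 = 4232.

4232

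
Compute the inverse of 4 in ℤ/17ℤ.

gcd(17, 4):
  17 = 4×4 + 1
  4 = 4×1
so gcd(17, 4) = 1.
Back-substitute for Bézout coefficients:
  1 = 17 - 4×4
  ... = 4×(-4) + 17×(1)
So 4×-4 ≡ 1 (mod 17), and -4 mod 17 = 13.

13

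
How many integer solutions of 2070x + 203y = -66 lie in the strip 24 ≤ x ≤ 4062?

gcd(2070, 203) = 1  (2070 = 10×203 + 40, 203 = 5×40 + 3, 40 = 13×3 + 1, 3 = 3×1).
Back-substituting, 2070×(66) + 203×(-673) = 1.
Scale by -66: particular solution (-4356, 44418); reduce x mod 203: (110, -1122).
General solution: x = 110 + 203t, y = -1122 - 2070t for integer t.
24 ≤ 110 + 203t ≤ 4062 gives t ∈ [0, 19], which is 20 values.

20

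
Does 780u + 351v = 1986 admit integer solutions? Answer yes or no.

gcd(780, 351) = 39.
39 does not divide 1986 (remainder 36), so no integer solutions.

no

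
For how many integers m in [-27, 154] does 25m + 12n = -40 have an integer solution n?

15

gcd(25, 12) = 1.
By Bézout, 25*(1) + 12*(-2) = 1.
Particular solution: (8, -20).
General solution: m = 8 + 12t, n = -20 - 25t for integer t.
-27 ≤ 8 + 12t ≤ 154 gives t ∈ [-2, 12], which is 15 values.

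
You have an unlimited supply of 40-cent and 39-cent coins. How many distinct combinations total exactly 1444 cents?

1

Need nonnegative integers with 40j + 39k = 1444.
gcd(40, 39) = 1, and 40·(1) + 39·(-1) = 1.
So (j₀, k₀) = (1444, -1444); general j = 1444 + 39t, k = -1444 - 40t.
j ≥ 0 ⇒ t ≥ -37; k ≥ 0 ⇒ t ≤ -37. That's 1 value of t.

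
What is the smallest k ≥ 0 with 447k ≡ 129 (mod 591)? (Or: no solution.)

gcd(591, 447) = 3.
3 divides 129, so solutions exist.
By Bézout, 447·(-78) + 591·(59) = 3.
So 447·(-78) ≡ 3 (mod 591); multiply by 43: k ≡ -3354 (mod 197).
Smallest nonnegative: k = -3354 mod 197 = 192.

192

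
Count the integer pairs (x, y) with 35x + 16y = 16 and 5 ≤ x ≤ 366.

22

gcd(35, 16) = 1  (35 = 2*16 + 3, 16 = 5*3 + 1, 3 = 3*1).
Back-substituting, 35*(-5) + 16*(11) = 1.
Scale by 16: particular solution (-80, 176); reduce x mod 16: (0, 1).
General solution: x = 0 + 16t, y = 1 - 35t for integer t.
5 ≤ 0 + 16t ≤ 366 gives t ∈ [1, 22], which is 22 values.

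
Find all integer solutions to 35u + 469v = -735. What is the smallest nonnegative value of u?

46

gcd(469, 35):
  469 = 13×35 + 14
  35 = 2×14 + 7
  14 = 2×7
so gcd(469, 35) = 7.
7 divides -735, so solutions exist.
Back-substitute for Bézout coefficients:
  7 = 35 - 2×14
  ... = 35×(27) + 469×(-2)
Scale by -735/7 = -105: (u₀, v₀) = (-2835, 210).
General solution: u = -2835 + 67t, v = 210 - 5t for integer t.
u ≥ 0: smallest is -2835 mod 67 = 46 (at t = 43), with v = -5.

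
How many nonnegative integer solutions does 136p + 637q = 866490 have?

10

gcd(637, 136):
  637 = 4*136 + 93
  136 = 1*93 + 43
  93 = 2*43 + 7
  43 = 6*7 + 1
  7 = 7*1
so gcd(637, 136) = 1.
Back-substitute for Bézout coefficients:
  1 = 43 - 6*7
  ... = 136*(89) + 637*(-19)
Scale by 866490: one solution is (77117610, -16463310). Reduce p mod 637: (479, 1258).
General: p = 479 + 637t, q = 1258 - 136t.
p ≥ 0 ⇒ t ≥ 0; q ≥ 0 ⇒ t ≤ 9. So t ∈ [0, 9]: 10 solutions.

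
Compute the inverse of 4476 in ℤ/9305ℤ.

8646

gcd(9305, 4476):
  9305 = 2×4476 + 353
  4476 = 12×353 + 240
  353 = 1×240 + 113
  240 = 2×113 + 14
  113 = 8×14 + 1
  14 = 14×1
so gcd(9305, 4476) = 1.
Back-substitute for Bézout coefficients:
  1 = 113 - 8×14
  ... = 4476×(-659) + 9305×(317)
So 4476×-659 ≡ 1 (mod 9305), and -659 mod 9305 = 8646.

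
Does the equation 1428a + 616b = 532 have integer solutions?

gcd(1428, 616) = 28  (1428 = 2×616 + 196, 616 = 3×196 + 28, 196 = 7×28).
28 divides 532, so integer solutions exist.

yes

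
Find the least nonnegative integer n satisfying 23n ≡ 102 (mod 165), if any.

gcd(165, 23) = 1  (165 = 7×23 + 4, 23 = 5×4 + 3, 4 = 1×3 + 1, 3 = 3×1).
1 divides 102, so solutions exist.
Back-substituting, 23×(-43) + 165×(6) = 1.
So 23×(-43) ≡ 1 (mod 165); multiply by 102: n ≡ -4386 (mod 165).
Smallest nonnegative: n = -4386 mod 165 = 69.

69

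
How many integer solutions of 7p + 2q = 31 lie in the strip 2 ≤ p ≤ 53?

26

gcd(7, 2) = 1  (7 = 3·2 + 1, 2 = 2·1).
Back-substituting, 7·(1) + 2·(-3) = 1.
Scale by 31: particular solution (31, -93); reduce p mod 2: (1, 12).
General solution: p = 1 + 2t, q = 12 - 7t for integer t.
2 ≤ 1 + 2t ≤ 53 gives t ∈ [1, 26], which is 26 values.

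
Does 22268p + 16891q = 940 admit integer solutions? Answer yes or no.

gcd(22268, 16891) = 19  (22268 = 1*16891 + 5377, 16891 = 3*5377 + 760, 5377 = 7*760 + 57, 760 = 13*57 + 19, 57 = 3*19).
19 does not divide 940 (remainder 9), so no integer solutions.

no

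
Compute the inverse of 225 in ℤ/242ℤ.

gcd(242, 225):
  242 = 1*225 + 17
  225 = 13*17 + 4
  17 = 4*4 + 1
  4 = 4*1
so gcd(242, 225) = 1.
Back-substitute for Bézout coefficients:
  1 = 17 - 4*4
  ... = 225*(-57) + 242*(53)
So 225*-57 ≡ 1 (mod 242), and -57 mod 242 = 185.

185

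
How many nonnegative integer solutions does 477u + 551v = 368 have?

0

gcd(551, 477):
  551 = 1*477 + 74
  477 = 6*74 + 33
  74 = 2*33 + 8
  33 = 4*8 + 1
  8 = 8*1
so gcd(551, 477) = 1.
Back-substitute for Bézout coefficients:
  1 = 33 - 4*8
  ... = 477*(67) + 551*(-58)
Scale by 368: one solution is (24656, -21344). Reduce u mod 551: (412, -356).
General: u = 412 + 551t, v = -356 - 477t.
u ≥ 0 ⇒ t ≥ 0; v ≥ 0 ⇒ t ≤ -1. So t ∈ [0, -1]: 0 solutions.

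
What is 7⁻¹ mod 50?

43

gcd(50, 7):
  50 = 7×7 + 1
  7 = 7×1
so gcd(50, 7) = 1.
Back-substitute for Bézout coefficients:
  1 = 50 - 7×7
  ... = 7×(-7) + 50×(1)
So 7×-7 ≡ 1 (mod 50), and -7 mod 50 = 43.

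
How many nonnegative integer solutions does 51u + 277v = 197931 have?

gcd(277, 51):
  277 = 5·51 + 22
  51 = 2·22 + 7
  22 = 3·7 + 1
  7 = 7·1
so gcd(277, 51) = 1.
Back-substitute for Bézout coefficients:
  1 = 22 - 3·7
  ... = 51·(-38) + 277·(7)
Scale by 197931: one solution is (-7521378, 1385517). Reduce u mod 277: (3, 714).
General: u = 3 + 277t, v = 714 - 51t.
u ≥ 0 ⇒ t ≥ 0; v ≥ 0 ⇒ t ≤ 14. So t ∈ [0, 14]: 15 solutions.

15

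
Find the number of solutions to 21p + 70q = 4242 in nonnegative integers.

gcd(70, 21) = 7  (70 = 3×21 + 7, 21 = 3×7).
Back-substituting, 21×(-3) + 70×(1) = 7.
Scale by 606: one solution is (-1818, 606). Reduce p mod 10: (2, 60).
General: p = 2 + 10t, q = 60 - 3t.
p ≥ 0 ⇒ t ≥ 0; q ≥ 0 ⇒ t ≤ 20. So t ∈ [0, 20]: 21 solutions.

21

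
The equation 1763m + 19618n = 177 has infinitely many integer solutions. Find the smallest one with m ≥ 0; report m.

11239

gcd(19618, 1763) = 1.
1 divides 177, so solutions exist.
By Bézout, 1763×(-6365) + 19618×(572) = 1.
Scale by 177/1 = 177: (m₀, n₀) = (-1126605, 101244).
General solution: m = -1126605 + 19618t, n = 101244 - 1763t for integer t.
m ≥ 0: smallest is -1126605 mod 19618 = 11239 (at t = 58), with n = -1010.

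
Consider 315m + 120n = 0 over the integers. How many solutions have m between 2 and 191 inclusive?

23

gcd(315, 120):
  315 = 2·120 + 75
  120 = 1·75 + 45
  75 = 1·45 + 30
  45 = 1·30 + 15
  30 = 2·15
so gcd(315, 120) = 15.
Back-substitute for Bézout coefficients:
  15 = 45 - 1·30
  ... = 315·(-3) + 120·(8)
Scale by 0: particular solution (0, 0); reduce m mod 8: (0, 0).
General solution: m = 0 + 8t, n = 0 - 21t for integer t.
2 ≤ 0 + 8t ≤ 191 gives t ∈ [1, 23], which is 23 values.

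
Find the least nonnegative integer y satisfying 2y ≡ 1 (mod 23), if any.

gcd(23, 2) = 1.
1 divides 1, so solutions exist.
By Bézout, 2·(-11) + 23·(1) = 1.
So 2·(-11) ≡ 1 (mod 23); multiply by 1: y ≡ -11 (mod 23).
Smallest nonnegative: y = -11 mod 23 = 12.

12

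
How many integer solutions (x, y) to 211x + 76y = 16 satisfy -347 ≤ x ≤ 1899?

gcd(211, 76) = 1.
By Bézout, 211·(-9) + 76·(25) = 1.
Particular solution: (8, -22).
General solution: x = 8 + 76t, y = -22 - 211t for integer t.
-347 ≤ 8 + 76t ≤ 1899 gives t ∈ [-4, 24], which is 29 values.

29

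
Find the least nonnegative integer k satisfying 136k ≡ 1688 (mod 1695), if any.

gcd(1695, 136) = 1.
1 divides 1688, so solutions exist.
By Bézout, 136·(511) + 1695·(-41) = 1.
So 136·(511) ≡ 1 (mod 1695); multiply by 1688: k ≡ 862568 (mod 1695).
Smallest nonnegative: k = 862568 mod 1695 = 1508.

1508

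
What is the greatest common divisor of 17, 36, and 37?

1

gcd(36, 17) = 1.
gcd(1, 37) = 1.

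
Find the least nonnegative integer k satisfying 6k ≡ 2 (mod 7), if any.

5

gcd(7, 6) = 1  (7 = 1×6 + 1, 6 = 6×1).
1 divides 2, so solutions exist.
Back-substituting, 6×(-1) + 7×(1) = 1.
So 6×(-1) ≡ 1 (mod 7); multiply by 2: k ≡ -2 (mod 7).
Smallest nonnegative: k = -2 mod 7 = 5.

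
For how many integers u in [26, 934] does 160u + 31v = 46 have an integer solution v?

30

gcd(160, 31):
  160 = 5*31 + 5
  31 = 6*5 + 1
  5 = 5*1
so gcd(160, 31) = 1.
Back-substitute for Bézout coefficients:
  1 = 31 - 6*5
  ... = 160*(-6) + 31*(31)
Scale by 46: particular solution (-276, 1426); reduce u mod 31: (3, -14).
General solution: u = 3 + 31t, v = -14 - 160t for integer t.
26 ≤ 3 + 31t ≤ 934 gives t ∈ [1, 30], which is 30 values.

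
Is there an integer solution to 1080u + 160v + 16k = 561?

no

gcd(1080, 160):
  1080 = 6*160 + 120
  160 = 1*120 + 40
  120 = 3*40
so gcd(1080, 160) = 40.
gcd(40, 16) = 8.
8 does not divide 561 (remainder 1), so no integer solutions.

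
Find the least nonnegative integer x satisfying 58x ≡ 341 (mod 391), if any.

gcd(391, 58) = 1.
1 divides 341, so solutions exist.
By Bézout, 58×(-182) + 391×(27) = 1.
So 58×(-182) ≡ 1 (mod 391); multiply by 341: x ≡ -62062 (mod 391).
Smallest nonnegative: x = -62062 mod 391 = 107.

107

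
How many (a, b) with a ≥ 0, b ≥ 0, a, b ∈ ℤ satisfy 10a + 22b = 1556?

14

gcd(22, 10) = 2  (22 = 2·10 + 2, 10 = 5·2).
Back-substituting, 10·(-2) + 22·(1) = 2.
Scale by 778: one solution is (-1556, 778). Reduce a mod 11: (6, 68).
General: a = 6 + 11t, b = 68 - 5t.
a ≥ 0 ⇒ t ≥ 0; b ≥ 0 ⇒ t ≤ 13. So t ∈ [0, 13]: 14 solutions.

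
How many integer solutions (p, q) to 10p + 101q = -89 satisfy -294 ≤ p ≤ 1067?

gcd(101, 10) = 1.
By Bézout, 10·(-10) + 101·(1) = 1.
Particular solution: (82, -9).
General solution: p = 82 + 101t, q = -9 - 10t for integer t.
-294 ≤ 82 + 101t ≤ 1067 gives t ∈ [-3, 9], which is 13 values.

13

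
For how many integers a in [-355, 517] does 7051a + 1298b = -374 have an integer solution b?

7

gcd(7051, 1298):
  7051 = 5×1298 + 561
  1298 = 2×561 + 176
  561 = 3×176 + 33
  176 = 5×33 + 11
  33 = 3×11
so gcd(7051, 1298) = 11.
Back-substitute for Bézout coefficients:
  11 = 176 - 5×33
  ... = 7051×(-37) + 1298×(201)
Scale by -34: particular solution (1258, -6834); reduce a mod 118: (78, -424).
General solution: a = 78 + 118t, b = -424 - 641t for integer t.
-355 ≤ 78 + 118t ≤ 517 gives t ∈ [-3, 3], which is 7 values.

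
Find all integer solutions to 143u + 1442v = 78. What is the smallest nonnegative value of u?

656

gcd(1442, 143) = 1.
1 divides 78, so solutions exist.
By Bézout, 143×(-121) + 1442×(12) = 1.
Scale by 78/1 = 78: (u₀, v₀) = (-9438, 936).
General solution: u = -9438 + 1442t, v = 936 - 143t for integer t.
u ≥ 0: smallest is -9438 mod 1442 = 656 (at t = 7), with v = -65.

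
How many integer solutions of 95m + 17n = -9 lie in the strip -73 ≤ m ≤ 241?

18

gcd(95, 17) = 1  (95 = 5×17 + 10, 17 = 1×10 + 7, 10 = 1×7 + 3, 7 = 2×3 + 1, 3 = 3×1).
Back-substituting, 95×(-5) + 17×(28) = 1.
Scale by -9: particular solution (45, -252); reduce m mod 17: (11, -62).
General solution: m = 11 + 17t, n = -62 - 95t for integer t.
-73 ≤ 11 + 17t ≤ 241 gives t ∈ [-4, 13], which is 18 values.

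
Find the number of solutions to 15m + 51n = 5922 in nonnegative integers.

23

gcd(51, 15) = 3.
By Bézout, 15×(7) + 51×(-2) = 3.
One solution: (14, 112).
General: m = 14 + 17t, n = 112 - 5t.
m ≥ 0 ⇒ t ≥ 0; n ≥ 0 ⇒ t ≤ 22. So t ∈ [0, 22]: 23 solutions.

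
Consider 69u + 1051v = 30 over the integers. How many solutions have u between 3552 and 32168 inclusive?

27

gcd(1051, 69) = 1.
By Bézout, 69*(-198) + 1051*(13) = 1.
Particular solution: (366, -24).
General solution: u = 366 + 1051t, v = -24 - 69t for integer t.
3552 ≤ 366 + 1051t ≤ 32168 gives t ∈ [4, 30], which is 27 values.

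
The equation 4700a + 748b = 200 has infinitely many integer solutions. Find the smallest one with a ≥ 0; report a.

8

gcd(4700, 748):
  4700 = 6*748 + 212
  748 = 3*212 + 112
  212 = 1*112 + 100
  112 = 1*100 + 12
  100 = 8*12 + 4
  12 = 3*4
so gcd(4700, 748) = 4.
4 divides 200, so solutions exist.
Back-substitute for Bézout coefficients:
  4 = 100 - 8*12
  ... = 4700*(60) + 748*(-377)
Scale by 200/4 = 50: (a₀, b₀) = (3000, -18850).
General solution: a = 3000 + 187t, b = -18850 - 1175t for integer t.
a ≥ 0: smallest is 3000 mod 187 = 8 (at t = -16), with b = -50.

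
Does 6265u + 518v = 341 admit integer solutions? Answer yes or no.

gcd(6265, 518):
  6265 = 12·518 + 49
  518 = 10·49 + 28
  49 = 1·28 + 21
  28 = 1·21 + 7
  21 = 3·7
so gcd(6265, 518) = 7.
7 does not divide 341 (remainder 5), so no integer solutions.

no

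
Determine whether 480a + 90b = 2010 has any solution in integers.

yes

gcd(480, 90):
  480 = 5*90 + 30
  90 = 3*30
so gcd(480, 90) = 30.
30 divides 2010, so integer solutions exist.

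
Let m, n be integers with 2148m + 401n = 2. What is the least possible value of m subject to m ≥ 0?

258

gcd(2148, 401) = 1.
1 divides 2, so solutions exist.
By Bézout, 2148×(129) + 401×(-691) = 1.
Scale by 2/1 = 2: (m₀, n₀) = (258, -1382).
General solution: m = 258 + 401t, n = -1382 - 2148t for integer t.
m ≥ 0: smallest is 258 mod 401 = 258 (at t = 0), with n = -1382.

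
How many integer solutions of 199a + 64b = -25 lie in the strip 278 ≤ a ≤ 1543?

20

gcd(199, 64) = 1  (199 = 3×64 + 7, 64 = 9×7 + 1, 7 = 7×1).
Back-substituting, 199×(-9) + 64×(28) = 1.
Scale by -25: particular solution (225, -700); reduce a mod 64: (33, -103).
General solution: a = 33 + 64t, b = -103 - 199t for integer t.
278 ≤ 33 + 64t ≤ 1543 gives t ∈ [4, 23], which is 20 values.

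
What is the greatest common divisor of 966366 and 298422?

18

gcd(966366, 298422) = 18  (966366 = 3·298422 + 71100, 298422 = 4·71100 + 14022, 71100 = 5·14022 + 990, 14022 = 14·990 + 162, 990 = 6·162 + 18, 162 = 9·18).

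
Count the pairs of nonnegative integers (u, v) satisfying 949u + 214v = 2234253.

gcd(949, 214) = 1.
By Bézout, 949·(-23) + 214·(102) = 1.
One solution: (1, 10436).
General: u = 1 + 214t, v = 10436 - 949t.
u ≥ 0 ⇒ t ≥ 0; v ≥ 0 ⇒ t ≤ 10. So t ∈ [0, 10]: 11 solutions.

11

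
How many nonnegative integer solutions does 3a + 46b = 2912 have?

21

gcd(46, 3) = 1  (46 = 15*3 + 1, 3 = 3*1).
Back-substituting, 3*(-15) + 46*(1) = 1.
Scale by 2912: one solution is (-43680, 2912). Reduce a mod 46: (20, 62).
General: a = 20 + 46t, b = 62 - 3t.
a ≥ 0 ⇒ t ≥ 0; b ≥ 0 ⇒ t ≤ 20. So t ∈ [0, 20]: 21 solutions.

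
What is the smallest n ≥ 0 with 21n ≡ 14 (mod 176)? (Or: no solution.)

118

gcd(176, 21) = 1.
1 divides 14, so solutions exist.
By Bézout, 21×(-67) + 176×(8) = 1.
So 21×(-67) ≡ 1 (mod 176); multiply by 14: n ≡ -938 (mod 176).
Smallest nonnegative: n = -938 mod 176 = 118.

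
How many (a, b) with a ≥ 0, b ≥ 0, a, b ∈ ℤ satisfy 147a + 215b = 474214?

gcd(215, 147) = 1.
By Bézout, 147×(98) + 215×(-67) = 1.
One solution: (77, 2153).
General: a = 77 + 215t, b = 2153 - 147t.
a ≥ 0 ⇒ t ≥ 0; b ≥ 0 ⇒ t ≤ 14. So t ∈ [0, 14]: 15 solutions.

15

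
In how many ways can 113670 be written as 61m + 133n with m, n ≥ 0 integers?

gcd(133, 61):
  133 = 2·61 + 11
  61 = 5·11 + 6
  11 = 1·6 + 5
  6 = 1·5 + 1
  5 = 5·1
so gcd(133, 61) = 1.
Back-substitute for Bézout coefficients:
  1 = 6 - 1·5
  ... = 61·(24) + 133·(-11)
Scale by 113670: one solution is (2728080, -1250370). Reduce m mod 133: (117, 801).
General: m = 117 + 133t, n = 801 - 61t.
m ≥ 0 ⇒ t ≥ 0; n ≥ 0 ⇒ t ≤ 13. So t ∈ [0, 13]: 14 solutions.

14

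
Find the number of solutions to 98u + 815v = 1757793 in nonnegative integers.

gcd(815, 98) = 1.
By Bézout, 98*(-158) + 815*(19) = 1.
One solution: (331, 2117).
General: u = 331 + 815t, v = 2117 - 98t.
u ≥ 0 ⇒ t ≥ 0; v ≥ 0 ⇒ t ≤ 21. So t ∈ [0, 21]: 22 solutions.

22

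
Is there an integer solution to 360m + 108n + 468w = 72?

yes

gcd(360, 108) = 36.
gcd(36, 468) = 36.
36 divides 72, so integer solutions exist.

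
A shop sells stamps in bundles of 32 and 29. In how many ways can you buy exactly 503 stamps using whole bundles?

Need nonnegative integers with 32j + 29k = 503.
gcd(32, 29) = 1, and 32·(10) + 29·(-11) = 1.
So (j₀, k₀) = (5030, -5533); general j = 5030 + 29t, k = -5533 - 32t.
j ≥ 0 ⇒ t ≥ -173; k ≥ 0 ⇒ t ≤ -173. That's 1 value of t.

1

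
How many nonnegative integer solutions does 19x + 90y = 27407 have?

gcd(90, 19):
  90 = 4*19 + 14
  19 = 1*14 + 5
  14 = 2*5 + 4
  5 = 1*4 + 1
  4 = 4*1
so gcd(90, 19) = 1.
Back-substitute for Bézout coefficients:
  1 = 5 - 1*4
  ... = 19*(19) + 90*(-4)
Scale by 27407: one solution is (520733, -109628). Reduce x mod 90: (83, 287).
General: x = 83 + 90t, y = 287 - 19t.
x ≥ 0 ⇒ t ≥ 0; y ≥ 0 ⇒ t ≤ 15. So t ∈ [0, 15]: 16 solutions.

16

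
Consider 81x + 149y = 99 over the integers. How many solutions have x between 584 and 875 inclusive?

2

gcd(149, 81):
  149 = 1·81 + 68
  81 = 1·68 + 13
  68 = 5·13 + 3
  13 = 4·3 + 1
  3 = 3·1
so gcd(149, 81) = 1.
Back-substitute for Bézout coefficients:
  1 = 13 - 4·3
  ... = 81·(46) + 149·(-25)
Scale by 99: particular solution (4554, -2475); reduce x mod 149: (84, -45).
General solution: x = 84 + 149t, y = -45 - 81t for integer t.
584 ≤ 84 + 149t ≤ 875 gives t ∈ [4, 5], which is 2 values.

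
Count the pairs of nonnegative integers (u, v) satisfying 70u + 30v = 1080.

6

gcd(70, 30) = 10.
By Bézout, 70*(1) + 30*(-2) = 10.
One solution: (0, 36).
General: u = 0 + 3t, v = 36 - 7t.
u ≥ 0 ⇒ t ≥ 0; v ≥ 0 ⇒ t ≤ 5. So t ∈ [0, 5]: 6 solutions.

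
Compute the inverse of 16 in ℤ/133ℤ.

gcd(133, 16):
  133 = 8·16 + 5
  16 = 3·5 + 1
  5 = 5·1
so gcd(133, 16) = 1.
Back-substitute for Bézout coefficients:
  1 = 16 - 3·5
  ... = 16·(25) + 133·(-3)
So 16·25 ≡ 1 (mod 133), and 25 mod 133 = 25.

25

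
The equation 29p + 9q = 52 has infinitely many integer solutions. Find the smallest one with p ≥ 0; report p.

8

gcd(29, 9) = 1.
1 divides 52, so solutions exist.
By Bézout, 29*(-4) + 9*(13) = 1.
Scale by 52/1 = 52: (p₀, q₀) = (-208, 676).
General solution: p = -208 + 9t, q = 676 - 29t for integer t.
p ≥ 0: smallest is -208 mod 9 = 8 (at t = 24), with q = -20.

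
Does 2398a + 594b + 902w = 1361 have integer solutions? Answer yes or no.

no

gcd(2398, 594) = 22.
gcd(22, 902) = 22.
22 does not divide 1361 (remainder 19), so no integer solutions.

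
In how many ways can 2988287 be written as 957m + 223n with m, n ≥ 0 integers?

gcd(957, 223):
  957 = 4*223 + 65
  223 = 3*65 + 28
  65 = 2*28 + 9
  28 = 3*9 + 1
  9 = 9*1
so gcd(957, 223) = 1.
Back-substitute for Bézout coefficients:
  1 = 28 - 3*9
  ... = 957*(-24) + 223*(103)
Scale by 2988287: one solution is (-71718888, 307793561). Reduce m mod 223: (142, 12791).
General: m = 142 + 223t, n = 12791 - 957t.
m ≥ 0 ⇒ t ≥ 0; n ≥ 0 ⇒ t ≤ 13. So t ∈ [0, 13]: 14 solutions.

14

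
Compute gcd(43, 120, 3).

1

gcd(120, 43):
  120 = 2·43 + 34
  43 = 1·34 + 9
  34 = 3·9 + 7
  9 = 1·7 + 2
  7 = 3·2 + 1
  2 = 2·1
so gcd(120, 43) = 1.
gcd(1, 3) = 1.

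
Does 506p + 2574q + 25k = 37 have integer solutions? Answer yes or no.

yes

gcd(2574, 506) = 22.
gcd(22, 25) = 1.
1 divides 37, so integer solutions exist.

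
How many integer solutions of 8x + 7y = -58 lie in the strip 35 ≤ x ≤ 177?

20

gcd(8, 7) = 1.
By Bézout, 8×(1) + 7×(-1) = 1.
Particular solution: (5, -14).
General solution: x = 5 + 7t, y = -14 - 8t for integer t.
35 ≤ 5 + 7t ≤ 177 gives t ∈ [5, 24], which is 20 values.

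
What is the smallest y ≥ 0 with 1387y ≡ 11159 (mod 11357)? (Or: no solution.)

gcd(11357, 1387) = 1.
1 divides 11159, so solutions exist.
By Bézout, 1387·(-1523) + 11357·(186) = 1.
So 1387·(-1523) ≡ 1 (mod 11357); multiply by 11159: y ≡ -16995157 (mod 11357).
Smallest nonnegative: y = -16995157 mod 11357 = 6272.

6272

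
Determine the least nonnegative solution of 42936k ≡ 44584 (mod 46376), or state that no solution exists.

gcd(46376, 42936) = 8.
8 divides 44584, so solutions exist.
By Bézout, 42936×(-364) + 46376×(337) = 8.
So 42936×(-364) ≡ 8 (mod 46376); multiply by 5573: k ≡ -2028572 (mod 5797).
Smallest nonnegative: k = -2028572 mod 5797 = 378.

378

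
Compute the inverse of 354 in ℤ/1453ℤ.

gcd(1453, 354):
  1453 = 4×354 + 37
  354 = 9×37 + 21
  37 = 1×21 + 16
  21 = 1×16 + 5
  16 = 3×5 + 1
  5 = 5×1
so gcd(1453, 354) = 1.
Back-substitute for Bézout coefficients:
  1 = 16 - 3×5
  ... = 354×(-275) + 1453×(67)
So 354×-275 ≡ 1 (mod 1453), and -275 mod 1453 = 1178.

1178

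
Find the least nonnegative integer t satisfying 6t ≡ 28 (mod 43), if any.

gcd(43, 6) = 1.
1 divides 28, so solutions exist.
By Bézout, 6·(-7) + 43·(1) = 1.
So 6·(-7) ≡ 1 (mod 43); multiply by 28: t ≡ -196 (mod 43).
Smallest nonnegative: t = -196 mod 43 = 19.

19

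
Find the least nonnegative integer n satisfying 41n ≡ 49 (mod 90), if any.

89

gcd(90, 41):
  90 = 2*41 + 8
  41 = 5*8 + 1
  8 = 8*1
so gcd(90, 41) = 1.
1 divides 49, so solutions exist.
Back-substitute for Bézout coefficients:
  1 = 41 - 5*8
  ... = 41*(11) + 90*(-5)
So 41*(11) ≡ 1 (mod 90); multiply by 49: n ≡ 539 (mod 90).
Smallest nonnegative: n = 539 mod 90 = 89.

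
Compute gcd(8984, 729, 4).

gcd(8984, 729) = 1  (8984 = 12·729 + 236, 729 = 3·236 + 21, 236 = 11·21 + 5, 21 = 4·5 + 1, 5 = 5·1).
gcd(1, 4) = 1.

1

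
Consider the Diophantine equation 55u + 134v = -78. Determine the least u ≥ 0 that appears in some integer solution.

40

gcd(134, 55):
  134 = 2*55 + 24
  55 = 2*24 + 7
  24 = 3*7 + 3
  7 = 2*3 + 1
  3 = 3*1
so gcd(134, 55) = 1.
1 divides -78, so solutions exist.
Back-substitute for Bézout coefficients:
  1 = 7 - 2*3
  ... = 55*(39) + 134*(-16)
Scale by -78/1 = -78: (u₀, v₀) = (-3042, 1248).
General solution: u = -3042 + 134t, v = 1248 - 55t for integer t.
u ≥ 0: smallest is -3042 mod 134 = 40 (at t = 23), with v = -17.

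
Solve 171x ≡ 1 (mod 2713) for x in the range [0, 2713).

gcd(2713, 171) = 1.
By Bézout, 171*(-825) + 2713*(52) = 1.
So 171*-825 ≡ 1 (mod 2713), and -825 mod 2713 = 1888.

1888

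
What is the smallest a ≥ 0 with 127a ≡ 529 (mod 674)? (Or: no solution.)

gcd(674, 127) = 1.
1 divides 529, so solutions exist.
By Bézout, 127*(69) + 674*(-13) = 1.
So 127*(69) ≡ 1 (mod 674); multiply by 529: a ≡ 36501 (mod 674).
Smallest nonnegative: a = 36501 mod 674 = 105.

105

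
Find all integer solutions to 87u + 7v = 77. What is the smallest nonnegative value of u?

0

gcd(87, 7):
  87 = 12×7 + 3
  7 = 2×3 + 1
  3 = 3×1
so gcd(87, 7) = 1.
1 divides 77, so solutions exist.
Back-substitute for Bézout coefficients:
  1 = 7 - 2×3
  ... = 87×(-2) + 7×(25)
Scale by 77/1 = 77: (u₀, v₀) = (-154, 1925).
General solution: u = -154 + 7t, v = 1925 - 87t for integer t.
u ≥ 0: smallest is -154 mod 7 = 0 (at t = 22), with v = 11.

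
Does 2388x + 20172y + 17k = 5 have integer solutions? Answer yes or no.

gcd(20172, 2388) = 12  (20172 = 8×2388 + 1068, 2388 = 2×1068 + 252, 1068 = 4×252 + 60, 252 = 4×60 + 12, 60 = 5×12).
gcd(12, 17) = 1.
1 divides 5, so integer solutions exist.

yes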